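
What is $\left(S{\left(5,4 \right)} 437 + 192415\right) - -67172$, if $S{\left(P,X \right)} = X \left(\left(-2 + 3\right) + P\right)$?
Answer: $270075$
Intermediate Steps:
$S{\left(P,X \right)} = X \left(1 + P\right)$
$\left(S{\left(5,4 \right)} 437 + 192415\right) - -67172 = \left(4 \left(1 + 5\right) 437 + 192415\right) - -67172 = \left(4 \cdot 6 \cdot 437 + 192415\right) + 67172 = \left(24 \cdot 437 + 192415\right) + 67172 = \left(10488 + 192415\right) + 67172 = 202903 + 67172 = 270075$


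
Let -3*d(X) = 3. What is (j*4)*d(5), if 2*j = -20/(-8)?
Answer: -5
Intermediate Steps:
d(X) = -1 (d(X) = -⅓*3 = -1)
j = 5/4 (j = (-20/(-8))/2 = (-20*(-⅛))/2 = (½)*(5/2) = 5/4 ≈ 1.2500)
(j*4)*d(5) = ((5/4)*4)*(-1) = 5*(-1) = -5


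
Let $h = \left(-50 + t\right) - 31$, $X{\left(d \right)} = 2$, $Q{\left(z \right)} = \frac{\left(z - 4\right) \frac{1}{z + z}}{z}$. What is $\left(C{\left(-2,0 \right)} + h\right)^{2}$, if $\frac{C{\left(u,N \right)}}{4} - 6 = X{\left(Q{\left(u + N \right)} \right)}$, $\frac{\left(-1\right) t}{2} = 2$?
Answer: $2809$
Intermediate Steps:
$Q{\left(z \right)} = \frac{-4 + z}{2 z^{2}}$ ($Q{\left(z \right)} = \frac{\left(-4 + z\right) \frac{1}{2 z}}{z} = \frac{\frac{1}{2} \frac{1}{z} \left(-4 + z\right)}{z} = \frac{-4 + z}{2 z^{2}}$)
$t = -4$ ($t = \left(-2\right) 2 = -4$)
$C{\left(u,N \right)} = 32$ ($C{\left(u,N \right)} = 24 + 4 \cdot 2 = 24 + 8 = 32$)
$h = -85$ ($h = \left(-50 - 4\right) - 31 = -54 - 31 = -85$)
$\left(C{\left(-2,0 \right)} + h\right)^{2} = \left(32 - 85\right)^{2} = \left(-53\right)^{2} = 2809$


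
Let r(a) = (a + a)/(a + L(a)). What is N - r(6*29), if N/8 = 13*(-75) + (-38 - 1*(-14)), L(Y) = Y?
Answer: -7993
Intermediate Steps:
r(a) = 1 (r(a) = (a + a)/(a + a) = (2*a)/((2*a)) = (2*a)*(1/(2*a)) = 1)
N = -7992 (N = 8*(13*(-75) + (-38 - 1*(-14))) = 8*(-975 + (-38 + 14)) = 8*(-975 - 24) = 8*(-999) = -7992)
N - r(6*29) = -7992 - 1*1 = -7992 - 1 = -7993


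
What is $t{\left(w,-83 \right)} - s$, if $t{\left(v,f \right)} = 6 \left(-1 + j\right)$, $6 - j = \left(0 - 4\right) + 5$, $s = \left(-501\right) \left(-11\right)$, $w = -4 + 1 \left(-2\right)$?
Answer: $-5487$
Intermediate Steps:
$w = -6$ ($w = -4 - 2 = -6$)
$s = 5511$
$j = 5$ ($j = 6 - \left(\left(0 - 4\right) + 5\right) = 6 - \left(-4 + 5\right) = 6 - 1 = 5$)
$t{\left(v,f \right)} = 24$ ($t{\left(v,f \right)} = 6 \left(-1 + 5\right) = 6 \cdot 4 = 24$)
$t{\left(w,-83 \right)} - s = 24 - 5511 = -5487$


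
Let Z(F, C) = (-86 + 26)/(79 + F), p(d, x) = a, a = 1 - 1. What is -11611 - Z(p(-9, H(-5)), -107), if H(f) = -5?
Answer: -917209/79 ≈ -11610.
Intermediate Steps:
a = 0
p(d, x) = 0
Z(F, C) = -60/(79 + F)
-11611 - Z(p(-9, H(-5)), -107) = -11611 - (-60)/(79 + 0) = -11611 - (-60)/79 = -11611 - 1*(-60/79) = -11611 + 60/79 = -917209/79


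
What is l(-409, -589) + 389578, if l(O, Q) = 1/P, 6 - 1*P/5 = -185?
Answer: 372046991/955 ≈ 3.8958e+5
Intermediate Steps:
P = 955 (P = 30 - 5*(-185) = 30 + 925 = 955)
l(O, Q) = 1/955
l(-409, -589) + 389578 = 1/955 + 389578 = 372046991/955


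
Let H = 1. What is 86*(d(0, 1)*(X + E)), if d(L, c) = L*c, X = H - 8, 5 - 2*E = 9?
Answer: 0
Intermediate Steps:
E = -2 (E = 5/2 - 1/2*9 = 5/2 - 9/2 = -2)
X = -7 (X = 1 - 8 = -7)
86*(d(0, 1)*(X + E)) = 86*((0*1)*(-7 - 2)) = 86*(0*(-9)) = 86*0 = 0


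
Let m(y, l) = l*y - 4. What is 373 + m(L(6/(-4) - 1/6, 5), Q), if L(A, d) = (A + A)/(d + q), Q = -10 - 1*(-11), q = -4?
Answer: 1097/3 ≈ 365.67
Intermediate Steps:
Q = 1 (Q = -10 + 11 = 1)
L(A, d) = 2*A/(-4 + d) (L(A, d) = (A + A)/(d - 4) = (2*A)/(-4 + d) = 2*A/(-4 + d))
m(y, l) = -4 + l*y
373 + m(L(6/(-4) - 1/6, 5), Q) = 373 + (-4 + 1*(2*(6/(-4) - 1/6)/(-4 + 5))) = 373 + (-4 + 1*(2*(6*(-¼) - 1*⅙)/1)) = 373 + (-4 + 1*(2*(-3/2 - ⅙)*1)) = 373 + (-4 + 1*(2*(-5/3)*1)) = 373 + (-4 + 1*(-10/3)) = 373 + (-4 - 10/3) = 373 - 22/3 = 1097/3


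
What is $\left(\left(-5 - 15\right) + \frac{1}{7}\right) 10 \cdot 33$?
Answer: $- \frac{45870}{7} \approx -6552.9$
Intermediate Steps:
$\left(\left(-5 - 15\right) + \frac{1}{7}\right) 10 \cdot 33 = \left(-20 + \frac{1}{7}\right) 10 \cdot 33 = \left(- \frac{139}{7}\right) 10 \cdot 33 = \left(- \frac{1390}{7}\right) 33 = - \frac{45870}{7}$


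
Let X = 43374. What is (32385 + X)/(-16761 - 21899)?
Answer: -75759/38660 ≈ -1.9596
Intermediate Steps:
(32385 + X)/(-16761 - 21899) = (32385 + 43374)/(-16761 - 21899) = 75759/(-38660) = 75759*(-1/38660) = -75759/38660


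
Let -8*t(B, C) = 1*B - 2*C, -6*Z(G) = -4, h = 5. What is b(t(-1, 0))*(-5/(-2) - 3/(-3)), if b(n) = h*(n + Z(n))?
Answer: 665/48 ≈ 13.854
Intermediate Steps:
Z(G) = 2/3 (Z(G) = -1/6*(-4) = 2/3)
t(B, C) = -B/8 + C/4 (t(B, C) = -(1*B - 2*C)/8 = -(B - 2*C)/8 = -B/8 + C/4)
b(n) = 10/3 + 5*n (b(n) = 5*(n + 2/3) = 5*(2/3 + n) = 10/3 + 5*n)
b(t(-1, 0))*(-5/(-2) - 3/(-3)) = (10/3 + 5*(-1/8*(-1) + (1/4)*0))*(-5/(-2) - 3/(-3)) = (10/3 + 5*(1/8 + 0))*(-5*(-1/2) - 3*(-1/3)) = (10/3 + 5*(1/8))*(5/2 + 1) = (10/3 + 5/8)*(7/2) = (95/24)*(7/2) = 665/48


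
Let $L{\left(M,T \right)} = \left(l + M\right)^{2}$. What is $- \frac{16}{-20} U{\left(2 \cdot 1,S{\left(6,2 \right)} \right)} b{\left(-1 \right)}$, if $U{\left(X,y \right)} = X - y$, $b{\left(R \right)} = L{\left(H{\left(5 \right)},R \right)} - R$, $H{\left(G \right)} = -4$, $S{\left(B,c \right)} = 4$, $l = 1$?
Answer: $-16$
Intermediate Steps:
$L{\left(M,T \right)} = \left(1 + M\right)^{2}$
$b{\left(R \right)} = 9 - R$ ($b{\left(R \right)} = \left(1 - 4\right)^{2} - R = \left(-3\right)^{2} - R = 9 - R$)
$- \frac{16}{-20} U{\left(2 \cdot 1,S{\left(6,2 \right)} \right)} b{\left(-1 \right)} = - \frac{16}{-20} \left(2 \cdot 1 - 4\right) \left(9 - -1\right) = \left(-16\right) \left(- \frac{1}{20}\right) \left(2 - 4\right) \left(9 + 1\right) = \frac{4}{5} \left(-2\right) 10 = \left(- \frac{8}{5}\right) 10 = -16$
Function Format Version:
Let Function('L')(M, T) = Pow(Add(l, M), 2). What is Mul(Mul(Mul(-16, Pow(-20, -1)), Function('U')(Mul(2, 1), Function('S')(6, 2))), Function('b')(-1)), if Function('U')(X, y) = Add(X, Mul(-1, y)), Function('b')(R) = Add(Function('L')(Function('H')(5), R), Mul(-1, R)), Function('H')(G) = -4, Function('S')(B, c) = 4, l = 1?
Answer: -16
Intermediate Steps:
Function('L')(M, T) = Pow(Add(1, M), 2)
Function('b')(R) = Add(9, Mul(-1, R)) (Function('b')(R) = Add(Pow(Add(1, -4), 2), Mul(-1, R)) = Add(Pow(-3, 2), Mul(-1, R)) = Add(9, Mul(-1, R)))
Mul(Mul(Mul(-16, Pow(-20, -1)), Function('U')(Mul(2, 1), Function('S')(6, 2))), Function('b')(-1)) = Mul(Mul(Mul(-16, Pow(-20, -1)), Add(Mul(2, 1), Mul(-1, 4))), Add(9, Mul(-1, -1))) = Mul(Mul(Mul(-16, Rational(-1, 20)), Add(2, -4)), Add(9, 1)) = Mul(Mul(Rational(4, 5), -2), 10) = Mul(Rational(-8, 5), 10) = -16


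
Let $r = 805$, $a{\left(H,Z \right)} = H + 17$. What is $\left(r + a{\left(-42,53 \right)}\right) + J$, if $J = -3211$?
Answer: $-2431$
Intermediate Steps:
$a{\left(H,Z \right)} = 17 + H$
$\left(r + a{\left(-42,53 \right)}\right) + J = \left(805 + \left(17 - 42\right)\right) - 3211 = \left(805 - 25\right) - 3211 = 780 - 3211 = -2431$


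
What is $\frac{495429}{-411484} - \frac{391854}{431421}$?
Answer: $- \frac{124993375315}{59174279588} \approx -2.1123$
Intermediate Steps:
$\frac{495429}{-411484} - \frac{391854}{431421} = 495429 \left(- \frac{1}{411484}\right) - \frac{130618}{143807} = - \frac{495429}{411484} - \frac{130618}{143807} = - \frac{124993375315}{59174279588}$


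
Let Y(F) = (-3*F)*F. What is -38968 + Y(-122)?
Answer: -83620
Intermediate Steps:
Y(F) = -3*F²
-38968 + Y(-122) = -38968 - 3*(-122)² = -38968 - 3*14884 = -38968 - 44652 = -83620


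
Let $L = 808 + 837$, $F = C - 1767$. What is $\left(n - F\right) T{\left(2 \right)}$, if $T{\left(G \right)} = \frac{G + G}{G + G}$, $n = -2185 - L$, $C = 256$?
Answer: $-2319$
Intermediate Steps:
$F = -1511$ ($F = 256 - 1767 = -1511$)
$L = 1645$
$n = -3830$ ($n = -2185 - 1645 = -3830$)
$T{\left(G \right)} = 1$ ($T{\left(G \right)} = \frac{2 G}{2 G} = 2 G \frac{1}{2 G} = 1$)
$\left(n - F\right) T{\left(2 \right)} = \left(-3830 - -1511\right) 1 = \left(-3830 + 1511\right) 1 = \left(-2319\right) 1 = -2319$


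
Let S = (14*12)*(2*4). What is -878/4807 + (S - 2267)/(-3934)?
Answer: 982809/18910738 ≈ 0.051971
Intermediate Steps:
S = 1344 (S = 168*8 = 1344)
-878/4807 + (S - 2267)/(-3934) = -878/4807 + (1344 - 2267)/(-3934) = -878*1/4807 - 923*(-1/3934) = -878/4807 + 923/3934 = 982809/18910738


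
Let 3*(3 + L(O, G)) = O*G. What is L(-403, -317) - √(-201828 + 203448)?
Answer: 127742/3 - 18*√5 ≈ 42540.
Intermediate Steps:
L(O, G) = -3 + G*O/3 (L(O, G) = -3 + (O*G)/3 = -3 + (G*O)/3 = -3 + G*O/3)
L(-403, -317) - √(-201828 + 203448) = (-3 + (⅓)*(-317)*(-403)) - √(-201828 + 203448) = (-3 + 127751/3) - √1620 = 127742/3 - 18*√5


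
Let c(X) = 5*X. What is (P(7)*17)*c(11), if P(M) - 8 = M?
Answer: 14025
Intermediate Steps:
P(M) = 8 + M
(P(7)*17)*c(11) = ((8 + 7)*17)*(5*11) = (15*17)*55 = 255*55 = 14025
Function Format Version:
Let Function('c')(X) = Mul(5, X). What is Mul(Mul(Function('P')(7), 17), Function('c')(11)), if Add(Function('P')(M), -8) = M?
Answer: 14025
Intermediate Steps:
Function('P')(M) = Add(8, M)
Mul(Mul(Function('P')(7), 17), Function('c')(11)) = Mul(Mul(Add(8, 7), 17), Mul(5, 11)) = Mul(Mul(15, 17), 55) = Mul(255, 55) = 14025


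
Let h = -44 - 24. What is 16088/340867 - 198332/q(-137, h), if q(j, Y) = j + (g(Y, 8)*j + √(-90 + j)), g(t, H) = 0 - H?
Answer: -16204559044123/78391570059 + 49583*I*√227/229977 ≈ -206.71 + 3.2483*I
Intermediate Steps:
g(t, H) = -H
h = -68
q(j, Y) = √(-90 + j) - 7*j (q(j, Y) = j + ((-1*8)*j + √(-90 + j)) = j + (-8*j + √(-90 + j)) = j + (√(-90 + j) - 8*j) = √(-90 + j) - 7*j)
16088/340867 - 198332/q(-137, h) = 16088/340867 - 198332/(√(-90 - 137) - 7*(-137)) = 16088*(1/340867) - 198332/(√(-227) + 959) = 16088/340867 - 198332/(I*√227 + 959) = 16088/340867 - 198332/(959 + I*√227)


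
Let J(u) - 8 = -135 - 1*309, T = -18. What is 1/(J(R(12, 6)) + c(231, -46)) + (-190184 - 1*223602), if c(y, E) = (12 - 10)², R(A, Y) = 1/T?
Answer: -178755553/432 ≈ -4.1379e+5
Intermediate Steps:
R(A, Y) = -1/18 (R(A, Y) = 1/(-18) = -1/18)
c(y, E) = 4 (c(y, E) = 2² = 4)
J(u) = -436 (J(u) = 8 + (-135 - 1*309) = 8 + (-135 - 309) = 8 - 444 = -436)
1/(J(R(12, 6)) + c(231, -46)) + (-190184 - 1*223602) = 1/(-436 + 4) + (-190184 - 1*223602) = 1/(-432) + (-190184 - 223602) = -1/432 - 413786 = -178755553/432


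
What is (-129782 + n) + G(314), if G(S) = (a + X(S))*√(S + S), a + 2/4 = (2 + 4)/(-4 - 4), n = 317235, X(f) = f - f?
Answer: 187453 - 5*√157/2 ≈ 1.8742e+5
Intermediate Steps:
X(f) = 0
a = -5/4 (a = -½ + (2 + 4)/(-4 - 4) = -½ + 6/(-8) = -½ + 6*(-⅛) = -½ - ¾ = -5/4 ≈ -1.2500)
G(S) = -5*√2*√S/4 (G(S) = (-5/4 + 0)*√(S + S) = -5*√2*√S/4)
(-129782 + n) + G(314) = (-129782 + 317235) - 5*√2*√314/4 = 187453 - 5*√157/2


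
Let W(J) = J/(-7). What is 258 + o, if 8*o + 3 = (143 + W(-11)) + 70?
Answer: 15929/56 ≈ 284.45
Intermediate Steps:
W(J) = -J/7 (W(J) = J*(-⅐) = -J/7)
o = 1481/56 (o = -3/8 + ((143 - ⅐*(-11)) + 70)/8 = -3/8 + ((143 + 11/7) + 70)/8 = -3/8 + (1012/7 + 70)/8 = -3/8 + (⅛)*(1502/7) = -3/8 + 751/28 = 1481/56 ≈ 26.446)
258 + o = 258 + 1481/56 = 15929/56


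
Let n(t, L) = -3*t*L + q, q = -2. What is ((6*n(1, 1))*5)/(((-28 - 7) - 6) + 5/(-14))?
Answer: 700/193 ≈ 3.6269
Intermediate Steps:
n(t, L) = -2 - 3*L*t (n(t, L) = -3*t*L - 2 = -3*L*t - 2 = -2 - 3*L*t)
((6*n(1, 1))*5)/(((-28 - 7) - 6) + 5/(-14)) = ((6*(-2 - 3*1*1))*5)/(((-28 - 7) - 6) + 5/(-14)) = ((6*(-2 - 3))*5)/((-35 - 6) + 5*(-1/14)) = ((6*(-5))*5)/(-41 - 5/14) = (-30*5)/(-579/14) = -150*(-14/579) = 700/193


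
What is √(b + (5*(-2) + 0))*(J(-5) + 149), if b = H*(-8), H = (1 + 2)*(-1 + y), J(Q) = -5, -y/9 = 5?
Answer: 144*√1094 ≈ 4762.9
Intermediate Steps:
y = -45 (y = -9*5 = -45)
H = -138 (H = (1 + 2)*(-1 - 45) = 3*(-46) = -138)
b = 1104 (b = -138*(-8) = 1104)
√(b + (5*(-2) + 0))*(J(-5) + 149) = √(1104 + (5*(-2) + 0))*(-5 + 149) = √(1104 + (-10 + 0))*144 = √(1104 - 10)*144 = √1094*144 = 144*√1094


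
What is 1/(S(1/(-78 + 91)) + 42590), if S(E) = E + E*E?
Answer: 169/7197724 ≈ 2.3480e-5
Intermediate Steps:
S(E) = E + E²
1/(S(1/(-78 + 91)) + 42590) = 1/((1 + 1/(-78 + 91))/(-78 + 91) + 42590) = 1/((1 + 1/13)/13 + 42590) = 1/((1/13)*(14/13) + 42590) = 1/(14/169 + 42590) = 1/(7197724/169) = 169/7197724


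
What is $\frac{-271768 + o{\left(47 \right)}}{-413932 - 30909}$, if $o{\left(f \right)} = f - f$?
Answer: $\frac{271768}{444841} \approx 0.61093$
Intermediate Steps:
$o{\left(f \right)} = 0$
$\frac{-271768 + o{\left(47 \right)}}{-413932 - 30909} = \frac{-271768 + 0}{-413932 - 30909} = - \frac{271768}{-444841} = \left(-271768\right) \left(- \frac{1}{444841}\right) = \frac{271768}{444841}$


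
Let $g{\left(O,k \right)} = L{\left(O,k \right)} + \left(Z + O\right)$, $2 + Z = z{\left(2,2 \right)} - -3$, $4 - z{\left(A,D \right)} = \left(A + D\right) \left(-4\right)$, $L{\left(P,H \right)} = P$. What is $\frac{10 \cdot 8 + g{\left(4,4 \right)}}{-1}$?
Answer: $-109$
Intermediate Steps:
$z{\left(A,D \right)} = 4 + 4 A + 4 D$ ($z{\left(A,D \right)} = 4 - \left(A + D\right) \left(-4\right) = 4 - \left(- 4 A - 4 D\right) = 4 + \left(4 A + 4 D\right) = 4 + 4 A + 4 D$)
$Z = 21$ ($Z = -2 + \left(\left(4 + 4 \cdot 2 + 4 \cdot 2\right) - -3\right) = -2 + \left(\left(4 + 8 + 8\right) + 3\right) = -2 + \left(20 + 3\right) = -2 + 23 = 21$)
$g{\left(O,k \right)} = 21 + 2 O$ ($g{\left(O,k \right)} = O + \left(21 + O\right) = 21 + 2 O$)
$\frac{10 \cdot 8 + g{\left(4,4 \right)}}{-1} = \frac{10 \cdot 8 + \left(21 + 2 \cdot 4\right)}{-1} = - (80 + \left(21 + 8\right)) = - (80 + 29) = \left(-1\right) 109 = -109$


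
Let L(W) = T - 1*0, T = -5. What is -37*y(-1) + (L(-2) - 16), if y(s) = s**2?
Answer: -58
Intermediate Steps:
L(W) = -5 (L(W) = -5 - 1*0 = -5 + 0 = -5)
-37*y(-1) + (L(-2) - 16) = -37*(-1)**2 + (-5 - 16) = -37*1 - 21 = -37 - 21 = -58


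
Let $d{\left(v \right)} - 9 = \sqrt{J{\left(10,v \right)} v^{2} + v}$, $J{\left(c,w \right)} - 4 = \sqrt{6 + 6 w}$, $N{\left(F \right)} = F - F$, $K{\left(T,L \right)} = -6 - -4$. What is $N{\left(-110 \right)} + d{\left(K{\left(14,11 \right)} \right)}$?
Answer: $9 + \sqrt{14 + 4 i \sqrt{6}} \approx 12.943 + 1.2426 i$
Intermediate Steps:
$K{\left(T,L \right)} = -2$ ($K{\left(T,L \right)} = -6 + 4 = -2$)
$N{\left(F \right)} = 0$
$J{\left(c,w \right)} = 4 + \sqrt{6 + 6 w}$
$d{\left(v \right)} = 9 + \sqrt{v + v^{2} \left(4 + \sqrt{6 + 6 v}\right)}$ ($d{\left(v \right)} = 9 + \sqrt{\left(4 + \sqrt{6 + 6 v}\right) v^{2} + v} = 9 + \sqrt{v^{2} \left(4 + \sqrt{6 + 6 v}\right) + v} = 9 + \sqrt{v + v^{2} \left(4 + \sqrt{6 + 6 v}\right)}$)
$N{\left(-110 \right)} + d{\left(K{\left(14,11 \right)} \right)} = 0 + \left(9 + \sqrt{- 2 \left(1 - 2 \left(4 + \sqrt{6} \sqrt{1 - 2}\right)\right)}\right) = 0 + \left(9 + \sqrt{- 2 \left(1 - 2 \left(4 + \sqrt{6} \sqrt{-1}\right)\right)}\right) = 0 + \left(9 + \sqrt{- 2 \left(1 - 2 \left(4 + \sqrt{6} i\right)\right)}\right) = 0 + \left(9 + \sqrt{- 2 \left(1 - 2 \left(4 + i \sqrt{6}\right)\right)}\right) = 0 + \left(9 + \sqrt{- 2 \left(1 - \left(8 + 2 i \sqrt{6}\right)\right)}\right) = 0 + \left(9 + \sqrt{- 2 \left(-7 - 2 i \sqrt{6}\right)}\right) = 0 + \left(9 + \sqrt{14 + 4 i \sqrt{6}}\right) = 9 + \sqrt{14 + 4 i \sqrt{6}}$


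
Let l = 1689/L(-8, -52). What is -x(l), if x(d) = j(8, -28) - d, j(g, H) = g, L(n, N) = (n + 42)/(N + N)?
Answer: -87964/17 ≈ -5174.4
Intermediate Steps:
L(n, N) = (42 + n)/(2*N) (L(n, N) = (42 + n)/((2*N)) = (42 + n)*(1/(2*N)) = (42 + n)/(2*N))
l = -87828/17 (l = 1689/(((½)*(42 - 8)/(-52))) = 1689/(((½)*(-1/52)*34)) = 1689/(-17/52) = 1689*(-52/17) = -87828/17 ≈ -5166.4)
x(d) = 8 - d
-x(l) = -(8 - 1*(-87828/17)) = -(8 + 87828/17) = -1*87964/17 = -87964/17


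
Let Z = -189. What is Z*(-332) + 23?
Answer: 62771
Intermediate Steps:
Z*(-332) + 23 = -189*(-332) + 23 = 62748 + 23 = 62771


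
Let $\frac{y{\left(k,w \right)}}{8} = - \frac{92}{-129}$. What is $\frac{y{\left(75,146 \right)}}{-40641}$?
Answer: $- \frac{32}{227943} \approx -0.00014039$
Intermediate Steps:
$y{\left(k,w \right)} = \frac{736}{129}$ ($y{\left(k,w \right)} = 8 \left(- \frac{92}{-129}\right) = 8 \left(\left(-92\right) \left(- \frac{1}{129}\right)\right) = 8 \cdot \frac{92}{129} = \frac{736}{129}$)
$\frac{y{\left(75,146 \right)}}{-40641} = \frac{736}{129 \left(-40641\right)} = \frac{736}{129} \left(- \frac{1}{40641}\right) = - \frac{32}{227943}$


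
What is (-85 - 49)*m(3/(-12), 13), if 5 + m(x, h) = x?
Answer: 1407/2 ≈ 703.50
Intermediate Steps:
m(x, h) = -5 + x
(-85 - 49)*m(3/(-12), 13) = (-85 - 49)*(-5 + 3/(-12)) = -134*(-5 + 3*(-1/12)) = -134*(-5 - ¼) = -134*(-21/4) = 1407/2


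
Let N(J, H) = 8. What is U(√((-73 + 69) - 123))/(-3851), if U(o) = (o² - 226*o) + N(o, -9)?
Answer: 119/3851 + 226*I*√127/3851 ≈ 0.030901 + 0.66136*I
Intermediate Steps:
U(o) = 8 + o² - 226*o (U(o) = (o² - 226*o) + 8 = 8 + o² - 226*o)
U(√((-73 + 69) - 123))/(-3851) = (8 + (√((-73 + 69) - 123))² - 226*√((-73 + 69) - 123))/(-3851) = (8 + (√(-4 - 123))² - 226*√(-4 - 123))*(-1/3851) = (8 + (√(-127))² - 226*I*√127)*(-1/3851) = (8 + (I*√127)² - 226*I*√127)*(-1/3851) = (8 - 127 - 226*I*√127)*(-1/3851) = (-119 - 226*I*√127)*(-1/3851) = 119/3851 + 226*I*√127/3851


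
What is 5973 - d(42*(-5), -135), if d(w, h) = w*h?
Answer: -22377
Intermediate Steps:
d(w, h) = h*w
5973 - d(42*(-5), -135) = 5973 - (-135)*42*(-5) = 5973 - (-135)*(-210) = 5973 - 1*28350 = 5973 - 28350 = -22377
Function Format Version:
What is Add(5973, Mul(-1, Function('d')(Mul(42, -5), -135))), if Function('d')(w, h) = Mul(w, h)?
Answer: -22377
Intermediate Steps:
Function('d')(w, h) = Mul(h, w)
Add(5973, Mul(-1, Function('d')(Mul(42, -5), -135))) = Add(5973, Mul(-1, Mul(-135, Mul(42, -5)))) = Add(5973, Mul(-1, Mul(-135, -210))) = Add(5973, Mul(-1, 28350)) = Add(5973, -28350) = -22377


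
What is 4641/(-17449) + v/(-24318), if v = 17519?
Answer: -418548869/424324782 ≈ -0.98639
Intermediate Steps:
4641/(-17449) + v/(-24318) = 4641/(-17449) + 17519/(-24318) = 4641*(-1/17449) + 17519*(-1/24318) = -4641/17449 - 17519/24318 = -418548869/424324782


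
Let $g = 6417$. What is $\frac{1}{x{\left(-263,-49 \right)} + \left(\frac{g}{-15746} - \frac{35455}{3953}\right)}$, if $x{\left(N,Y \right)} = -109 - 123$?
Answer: $- \frac{62243938}{15024234447} \approx -0.0041429$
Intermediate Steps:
$x{\left(N,Y \right)} = -232$ ($x{\left(N,Y \right)} = -109 - 123 = -232$)
$\frac{1}{x{\left(-263,-49 \right)} + \left(\frac{g}{-15746} - \frac{35455}{3953}\right)} = \frac{1}{-232 + \left(\frac{6417}{-15746} - \frac{35455}{3953}\right)} = \frac{1}{-232 + \left(6417 \left(- \frac{1}{15746}\right) - \frac{35455}{3953}\right)} = \frac{1}{-232 - \frac{583640831}{62243938}} = \frac{1}{- \frac{15024234447}{62243938}} = - \frac{62243938}{15024234447}$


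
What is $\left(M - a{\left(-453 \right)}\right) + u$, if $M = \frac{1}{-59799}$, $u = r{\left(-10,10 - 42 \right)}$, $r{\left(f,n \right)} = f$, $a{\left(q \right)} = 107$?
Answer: $- \frac{6996484}{59799} \approx -117.0$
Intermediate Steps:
$u = -10$
$M = - \frac{1}{59799} \approx -1.6723 \cdot 10^{-5}$
$\left(M - a{\left(-453 \right)}\right) + u = \left(- \frac{1}{59799} - 107\right) - 10 = - \frac{6398494}{59799} - 10 = - \frac{6996484}{59799}$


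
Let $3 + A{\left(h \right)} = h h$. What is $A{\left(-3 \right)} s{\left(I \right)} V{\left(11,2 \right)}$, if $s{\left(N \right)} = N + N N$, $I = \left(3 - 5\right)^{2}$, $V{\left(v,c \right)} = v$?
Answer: $1320$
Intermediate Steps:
$A{\left(h \right)} = -3 + h^{2}$ ($A{\left(h \right)} = -3 + h h = -3 + h^{2}$)
$I = 4$ ($I = \left(-2\right)^{2} = 4$)
$s{\left(N \right)} = N + N^{2}$
$A{\left(-3 \right)} s{\left(I \right)} V{\left(11,2 \right)} = \left(-3 + \left(-3\right)^{2}\right) 4 \left(1 + 4\right) 11 = \left(-3 + 9\right) 4 \cdot 5 \cdot 11 = 6 \cdot 20 \cdot 11 = 120 \cdot 11 = 1320$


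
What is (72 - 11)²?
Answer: 3721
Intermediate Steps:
(72 - 11)² = 61² = 3721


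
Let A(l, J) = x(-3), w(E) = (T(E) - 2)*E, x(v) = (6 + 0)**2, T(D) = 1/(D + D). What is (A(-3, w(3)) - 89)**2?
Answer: 2809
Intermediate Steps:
T(D) = 1/(2*D)
x(v) = 36 (x(v) = 6**2 = 36)
w(E) = E*(-2 + 1/(2*E)) (w(E) = (1/(2*E) - 2)*E = (-2 + 1/(2*E))*E = E*(-2 + 1/(2*E)))
A(l, J) = 36
(A(-3, w(3)) - 89)**2 = (36 - 89)**2 = (-53)**2 = 2809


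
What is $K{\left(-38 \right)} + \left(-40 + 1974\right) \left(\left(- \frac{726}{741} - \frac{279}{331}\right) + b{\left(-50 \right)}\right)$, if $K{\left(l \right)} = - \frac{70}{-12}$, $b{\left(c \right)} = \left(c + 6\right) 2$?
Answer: $- \frac{85212632629}{490542} \approx -1.7371 \cdot 10^{5}$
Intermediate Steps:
$b{\left(c \right)} = 12 + 2 c$ ($b{\left(c \right)} = \left(6 + c\right) 2 = 12 + 2 c$)
$K{\left(l \right)} = \frac{35}{6}$ ($K{\left(l \right)} = \left(-70\right) \left(- \frac{1}{12}\right) = \frac{35}{6}$)
$K{\left(-38 \right)} + \left(-40 + 1974\right) \left(\left(- \frac{726}{741} - \frac{279}{331}\right) + b{\left(-50 \right)}\right) = \frac{35}{6} + \left(-40 + 1974\right) \left(\left(- \frac{726}{741} - \frac{279}{331}\right) + \left(12 + 2 \left(-50\right)\right)\right) = \frac{35}{6} + 1934 \left(\left(\left(-726\right) \frac{1}{741} - \frac{279}{331}\right) + \left(12 - 100\right)\right) = \frac{35}{6} + 1934 \left(\left(- \frac{242}{247} - \frac{279}{331}\right) - 88\right) = \frac{35}{6} + 1934 \left(- \frac{149015}{81757} - 88\right) = \frac{35}{6} + 1934 \left(- \frac{7343631}{81757}\right) = \frac{35}{6} - \frac{14202582354}{81757} = - \frac{85212632629}{490542}$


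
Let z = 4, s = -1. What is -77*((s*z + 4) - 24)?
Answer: 1848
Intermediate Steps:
-77*((s*z + 4) - 24) = -77*((-1*4 + 4) - 24) = -77*((-4 + 4) - 24) = -77*(0 - 24) = -77*(-24) = 1848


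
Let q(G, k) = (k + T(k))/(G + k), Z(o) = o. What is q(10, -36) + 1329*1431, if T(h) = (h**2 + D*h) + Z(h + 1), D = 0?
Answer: 49445549/26 ≈ 1.9018e+6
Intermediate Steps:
T(h) = 1 + h + h**2 (T(h) = (h**2 + 0*h) + (h + 1) = (h**2 + 0) + (1 + h) = h**2 + (1 + h) = 1 + h + h**2)
q(G, k) = (1 + k**2 + 2*k)/(G + k) (q(G, k) = (k + (1 + k + k**2))/(G + k) = (1 + k**2 + 2*k)/(G + k))
q(10, -36) + 1329*1431 = (1 + (-36)**2 + 2*(-36))/(10 - 36) + 1329*1431 = (1 + 1296 - 72)/(-26) + 1901799 = -1/26*1225 + 1901799 = -1225/26 + 1901799 = 49445549/26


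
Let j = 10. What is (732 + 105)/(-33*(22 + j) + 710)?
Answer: -837/346 ≈ -2.4191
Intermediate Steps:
(732 + 105)/(-33*(22 + j) + 710) = (732 + 105)/(-33*(22 + 10) + 710) = 837/(-33*32 + 710) = 837/(-1056 + 710) = 837/(-346) = 837*(-1/346) = -837/346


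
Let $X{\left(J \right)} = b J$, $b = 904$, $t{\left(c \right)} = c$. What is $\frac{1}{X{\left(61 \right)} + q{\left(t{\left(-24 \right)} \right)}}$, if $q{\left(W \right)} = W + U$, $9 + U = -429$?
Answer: $\frac{1}{54682} \approx 1.8288 \cdot 10^{-5}$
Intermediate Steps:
$U = -438$ ($U = -9 - 429 = -438$)
$X{\left(J \right)} = 904 J$
$q{\left(W \right)} = -438 + W$ ($q{\left(W \right)} = W - 438 = -438 + W$)
$\frac{1}{X{\left(61 \right)} + q{\left(t{\left(-24 \right)} \right)}} = \frac{1}{904 \cdot 61 - 462} = \frac{1}{55144 - 462} = \frac{1}{54682}$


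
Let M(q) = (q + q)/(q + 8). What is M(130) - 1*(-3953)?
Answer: 272887/69 ≈ 3954.9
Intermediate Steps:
M(q) = 2*q/(8 + q) (M(q) = (2*q)/(8 + q) = 2*q/(8 + q))
M(130) - 1*(-3953) = 2*130/(8 + 130) - 1*(-3953) = 2*130/138 + 3953 = 2*130*(1/138) + 3953 = 130/69 + 3953 = 272887/69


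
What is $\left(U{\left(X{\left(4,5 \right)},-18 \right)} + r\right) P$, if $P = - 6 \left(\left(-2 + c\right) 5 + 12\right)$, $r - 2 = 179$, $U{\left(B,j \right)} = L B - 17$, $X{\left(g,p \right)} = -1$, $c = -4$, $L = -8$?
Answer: $18576$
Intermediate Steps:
$U{\left(B,j \right)} = -17 - 8 B$ ($U{\left(B,j \right)} = - 8 B - 17 = -17 - 8 B$)
$r = 181$ ($r = 2 + 179 = 181$)
$P = 108$ ($P = - 6 \left(\left(-2 - 4\right) 5 + 12\right) = - 6 \left(\left(-6\right) 5 + 12\right) = - 6 \left(-30 + 12\right) = \left(-6\right) \left(-18\right) = 108$)
$\left(U{\left(X{\left(4,5 \right)},-18 \right)} + r\right) P = \left(\left(-17 - -8\right) + 181\right) 108 = \left(\left(-17 + 8\right) + 181\right) 108 = \left(-9 + 181\right) 108 = 172 \cdot 108 = 18576$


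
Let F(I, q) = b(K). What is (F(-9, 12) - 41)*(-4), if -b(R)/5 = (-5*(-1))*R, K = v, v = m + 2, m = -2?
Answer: 164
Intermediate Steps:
v = 0 (v = -2 + 2 = 0)
K = 0
b(R) = -25*R (b(R) = -5*(-5*(-1))*R = -25*R)
F(I, q) = 0 (F(I, q) = -25*0 = 0)
(F(-9, 12) - 41)*(-4) = (0 - 41)*(-4) = -41*(-4) = 164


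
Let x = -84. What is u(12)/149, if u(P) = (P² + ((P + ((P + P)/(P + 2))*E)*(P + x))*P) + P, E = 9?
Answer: -164796/1043 ≈ -158.00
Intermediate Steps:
u(P) = P + P² + P*(-84 + P)*(P + 18*P/(2 + P)) (u(P) = (P² + ((P + ((P + P)/(P + 2))*9)*(P - 84))*P) + P = (P² + ((P + ((2*P)/(2 + P))*9)*(-84 + P))*P) + P = (P² + ((P + (2*P/(2 + P))*9)*(-84 + P))*P) + P = (P² + ((P + 18*P/(2 + P))*(-84 + P))*P) + P = (P² + ((-84 + P)*(P + 18*P/(2 + P)))*P) + P = (P² + P*(-84 + P)*(P + 18*P/(2 + P))) + P = P + P² + P*(-84 + P)*(P + 18*P/(2 + P)))
u(12)/149 = (12*(2 + 12³ - 1677*12 - 63*12²)/(2 + 12))/149 = (12*(2 + 1728 - 20124 - 63*144)/14)*(1/149) = (12*(1/14)*(2 + 1728 - 20124 - 9072))*(1/149) = (12*(1/14)*(-27466))*(1/149) = -164796/7*1/149 = -164796/1043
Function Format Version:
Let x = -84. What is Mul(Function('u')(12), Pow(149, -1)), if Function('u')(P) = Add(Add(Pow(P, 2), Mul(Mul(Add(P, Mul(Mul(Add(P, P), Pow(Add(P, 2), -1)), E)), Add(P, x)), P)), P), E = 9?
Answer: Rational(-164796, 1043) ≈ -158.00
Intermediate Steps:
Function('u')(P) = Add(P, Pow(P, 2), Mul(P, Add(-84, P), Add(P, Mul(18, P, Pow(Add(2, P), -1))))) (Function('u')(P) = Add(Add(Pow(P, 2), Mul(Mul(Add(P, Mul(Mul(Add(P, P), Pow(Add(P, 2), -1)), 9)), Add(P, -84)), P)), P) = Add(Add(Pow(P, 2), Mul(Mul(Add(P, Mul(Mul(Mul(2, P), Pow(Add(2, P), -1)), 9)), Add(-84, P)), P)), P) = Add(Add(Pow(P, 2), Mul(Mul(Add(P, Mul(Mul(2, P, Pow(Add(2, P), -1)), 9)), Add(-84, P)), P)), P) = Add(Add(Pow(P, 2), Mul(Mul(Add(P, Mul(18, P, Pow(Add(2, P), -1))), Add(-84, P)), P)), P) = Add(Add(Pow(P, 2), Mul(Mul(Add(-84, P), Add(P, Mul(18, P, Pow(Add(2, P), -1)))), P)), P) = Add(Add(Pow(P, 2), Mul(P, Add(-84, P), Add(P, Mul(18, P, Pow(Add(2, P), -1))))), P) = Add(P, Pow(P, 2), Mul(P, Add(-84, P), Add(P, Mul(18, P, Pow(Add(2, P), -1))))))
Mul(Function('u')(12), Pow(149, -1)) = Mul(Mul(12, Pow(Add(2, 12), -1), Add(2, Pow(12, 3), Mul(-1677, 12), Mul(-63, Pow(12, 2)))), Pow(149, -1)) = Mul(Mul(12, Pow(14, -1), Add(2, 1728, -20124, Mul(-63, 144))), Rational(1, 149)) = Mul(Mul(12, Rational(1, 14), Add(2, 1728, -20124, -9072)), Rational(1, 149)) = Mul(Mul(12, Rational(1, 14), -27466), Rational(1, 149)) = Mul(Rational(-164796, 7), Rational(1, 149)) = Rational(-164796, 1043)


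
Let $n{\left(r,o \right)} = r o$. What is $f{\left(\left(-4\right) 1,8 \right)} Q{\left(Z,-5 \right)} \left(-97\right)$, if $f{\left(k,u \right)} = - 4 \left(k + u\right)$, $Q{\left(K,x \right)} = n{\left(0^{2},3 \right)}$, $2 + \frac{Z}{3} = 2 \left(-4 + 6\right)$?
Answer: $0$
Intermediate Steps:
$Z = 6$ ($Z = -6 + 3 \cdot 2 \left(-4 + 6\right) = -6 + 3 \cdot 2 \cdot 2 = -6 + 3 \cdot 4 = -6 + 12 = 6$)
$n{\left(r,o \right)} = o r$
$Q{\left(K,x \right)} = 0$ ($Q{\left(K,x \right)} = 3 \cdot 0^{2} = 3 \cdot 0 = 0$)
$f{\left(k,u \right)} = - 4 k - 4 u$
$f{\left(\left(-4\right) 1,8 \right)} Q{\left(Z,-5 \right)} \left(-97\right) = \left(- 4 \left(\left(-4\right) 1\right) - 32\right) 0 \left(-97\right) = \left(\left(-4\right) \left(-4\right) - 32\right) 0 \left(-97\right) = \left(16 - 32\right) 0 \left(-97\right) = \left(-16\right) 0 \left(-97\right) = 0 \left(-97\right) = 0$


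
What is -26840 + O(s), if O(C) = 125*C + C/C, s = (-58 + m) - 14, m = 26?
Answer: -32589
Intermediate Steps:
s = -46 (s = (-58 + 26) - 14 = -32 - 14 = -46)
O(C) = 1 + 125*C (O(C) = 125*C + 1 = 1 + 125*C)
-26840 + O(s) = -26840 + (1 + 125*(-46)) = -26840 + (1 - 5750) = -26840 - 5749 = -32589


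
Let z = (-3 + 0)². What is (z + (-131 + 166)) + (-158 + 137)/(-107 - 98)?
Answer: 9041/205 ≈ 44.102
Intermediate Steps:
z = 9 (z = (-3)² = 9)
(z + (-131 + 166)) + (-158 + 137)/(-107 - 98) = (9 + (-131 + 166)) + (-158 + 137)/(-107 - 98) = (9 + 35) - 21/(-205) = 44 - 21*(-1/205) = 44 + 21/205 = 9041/205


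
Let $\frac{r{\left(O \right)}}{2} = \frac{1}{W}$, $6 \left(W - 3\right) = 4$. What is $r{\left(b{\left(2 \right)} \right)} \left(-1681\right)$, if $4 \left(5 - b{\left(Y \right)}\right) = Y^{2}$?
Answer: $- \frac{10086}{11} \approx -916.91$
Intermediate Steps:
$W = \frac{11}{3}$ ($W = 3 + \frac{1}{6} \cdot 4 = 3 + \frac{2}{3} = \frac{11}{3} \approx 3.6667$)
$b{\left(Y \right)} = 5 - \frac{Y^{2}}{4}$
$r{\left(O \right)} = \frac{6}{11}$ ($r{\left(O \right)} = \frac{2}{\frac{11}{3}} = 2 \cdot \frac{3}{11} = \frac{6}{11}$)
$r{\left(b{\left(2 \right)} \right)} \left(-1681\right) = \frac{6}{11} \left(-1681\right) = - \frac{10086}{11}$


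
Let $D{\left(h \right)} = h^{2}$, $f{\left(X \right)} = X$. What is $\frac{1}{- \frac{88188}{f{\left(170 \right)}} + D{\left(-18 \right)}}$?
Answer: $- \frac{85}{16554} \approx -0.0051347$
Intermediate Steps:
$\frac{1}{- \frac{88188}{f{\left(170 \right)}} + D{\left(-18 \right)}} = \frac{1}{- \frac{88188}{170} + \left(-18\right)^{2}} = \frac{1}{\left(-88188\right) \frac{1}{170} + 324} = \frac{1}{- \frac{44094}{85} + 324} = \frac{1}{- \frac{16554}{85}} = - \frac{85}{16554}$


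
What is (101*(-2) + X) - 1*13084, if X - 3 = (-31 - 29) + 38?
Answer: -13305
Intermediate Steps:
X = -19 (X = 3 + ((-31 - 29) + 38) = 3 + (-60 + 38) = 3 - 22 = -19)
(101*(-2) + X) - 1*13084 = (101*(-2) - 19) - 1*13084 = (-202 - 19) - 13084 = -221 - 13084 = -13305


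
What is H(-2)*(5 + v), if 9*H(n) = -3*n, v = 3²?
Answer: 28/3 ≈ 9.3333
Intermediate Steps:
v = 9
H(n) = -n/3 (H(n) = (-3*n)/9 = -n/3)
H(-2)*(5 + v) = (-⅓*(-2))*(5 + 9) = (⅔)*14 = 28/3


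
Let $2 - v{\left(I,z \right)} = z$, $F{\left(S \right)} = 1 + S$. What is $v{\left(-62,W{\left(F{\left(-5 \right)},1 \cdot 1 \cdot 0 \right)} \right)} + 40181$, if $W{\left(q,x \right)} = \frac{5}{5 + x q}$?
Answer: $40182$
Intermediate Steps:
$W{\left(q,x \right)} = \frac{5}{5 + q x}$
$v{\left(I,z \right)} = 2 - z$
$v{\left(-62,W{\left(F{\left(-5 \right)},1 \cdot 1 \cdot 0 \right)} \right)} + 40181 = \left(2 - \frac{5}{5 + \left(1 - 5\right) 1 \cdot 1 \cdot 0}\right) + 40181 = \left(2 - \frac{5}{5 - 4 \cdot 1 \cdot 0}\right) + 40181 = \left(2 - \frac{5}{5 - 0}\right) + 40181 = \left(2 - \frac{5}{5 + 0}\right) + 40181 = \left(2 - \frac{5}{5}\right) + 40181 = \left(2 - 5 \cdot \frac{1}{5}\right) + 40181 = \left(2 - 1\right) + 40181 = 1 + 40181 = 40182$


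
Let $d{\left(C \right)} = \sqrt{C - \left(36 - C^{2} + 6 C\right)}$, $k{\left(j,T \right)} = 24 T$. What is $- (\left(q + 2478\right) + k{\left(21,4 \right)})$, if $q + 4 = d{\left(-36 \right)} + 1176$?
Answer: $-3746 - 12 \sqrt{10} \approx -3783.9$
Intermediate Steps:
$d{\left(C \right)} = \sqrt{-36 + C^{2} - 5 C}$ ($d{\left(C \right)} = \sqrt{C - \left(36 - C^{2} + 6 C\right)} = \sqrt{-36 + C^{2} - 5 C}$)
$q = 1172 + 12 \sqrt{10}$ ($q = -4 + \left(\sqrt{-36 + \left(-36\right)^{2} - -180} + 1176\right) = -4 + \left(\sqrt{-36 + 1296 + 180} + 1176\right) = -4 + \left(\sqrt{1440} + 1176\right) = -4 + \left(12 \sqrt{10} + 1176\right) = -4 + \left(1176 + 12 \sqrt{10}\right) = 1172 + 12 \sqrt{10} \approx 1209.9$)
$- (\left(q + 2478\right) + k{\left(21,4 \right)}) = - (\left(\left(1172 + 12 \sqrt{10}\right) + 2478\right) + 24 \cdot 4) = - (\left(3650 + 12 \sqrt{10}\right) + 96) = - (3746 + 12 \sqrt{10}) = -3746 - 12 \sqrt{10}$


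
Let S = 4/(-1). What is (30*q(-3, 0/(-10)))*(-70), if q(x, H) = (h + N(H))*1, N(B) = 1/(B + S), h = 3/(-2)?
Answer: 3675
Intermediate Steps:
h = -3/2 (h = 3*(-½) = -3/2 ≈ -1.5000)
S = -4 (S = 4*(-1) = -4)
N(B) = 1/(-4 + B) (N(B) = 1/(B - 4) = 1/(-4 + B))
q(x, H) = -3/2 + 1/(-4 + H) (q(x, H) = (-3/2 + 1/(-4 + H))*1 = -3/2 + 1/(-4 + H))
(30*q(-3, 0/(-10)))*(-70) = (30*((14 - 0/(-10))/(2*(-4 + 0/(-10)))))*(-70) = (30*((14 - 0*(-1)/10)/(2*(-4 + 0*(-⅒)))))*(-70) = (30*((14 - 3*0)/(2*(-4 + 0))))*(-70) = (30*((½)*(14 + 0)/(-4)))*(-70) = (30*((½)*(-¼)*14))*(-70) = (30*(-7/4))*(-70) = -105/2*(-70) = 3675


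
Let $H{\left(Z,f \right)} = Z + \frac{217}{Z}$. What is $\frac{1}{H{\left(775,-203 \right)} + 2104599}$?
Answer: $\frac{25}{52634357} \approx 4.7497 \cdot 10^{-7}$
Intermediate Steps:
$\frac{1}{H{\left(775,-203 \right)} + 2104599} = \frac{1}{\left(775 + \frac{217}{775}\right) + 2104599} = \frac{1}{\left(775 + 217 \cdot \frac{1}{775}\right) + 2104599} = \frac{1}{\left(775 + \frac{7}{25}\right) + 2104599} = \frac{1}{\frac{19382}{25} + 2104599} = \frac{1}{\frac{52634357}{25}} = \frac{25}{52634357}$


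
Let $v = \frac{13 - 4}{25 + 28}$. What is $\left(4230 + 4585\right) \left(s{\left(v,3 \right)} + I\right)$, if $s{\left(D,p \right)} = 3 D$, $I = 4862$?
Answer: $\frac{2271740095}{53} \approx 4.2863 \cdot 10^{7}$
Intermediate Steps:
$v = \frac{9}{53} \approx 0.16981$
$\left(4230 + 4585\right) \left(s{\left(v,3 \right)} + I\right) = \left(4230 + 4585\right) \left(3 \cdot \frac{9}{53} + 4862\right) = 8815 \left(\frac{27}{53} + 4862\right) = 8815 \cdot \frac{257713}{53} = \frac{2271740095}{53}$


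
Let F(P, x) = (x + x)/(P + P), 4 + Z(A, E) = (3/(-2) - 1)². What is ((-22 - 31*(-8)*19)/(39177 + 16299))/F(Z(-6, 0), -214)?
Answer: -35/39376 ≈ -0.00088887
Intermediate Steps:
Z(A, E) = 9/4 (Z(A, E) = -4 + (3/(-2) - 1)² = -4 + (3*(-½) - 1)² = -4 + (-3/2 - 1)² = -4 + (-5/2)² = -4 + 25/4 = 9/4)
F(P, x) = x/P (F(P, x) = (2*x)/((2*P)) = (2*x)*(1/(2*P)) = x/P)
((-22 - 31*(-8)*19)/(39177 + 16299))/F(Z(-6, 0), -214) = ((-22 - 31*(-8)*19)/(39177 + 16299))/((-214/9/4)) = ((-22 + 248*19)/55476)/((-214*4/9)) = ((-22 + 4712)*(1/55476))/(-856/9) = (4690*(1/55476))*(-9/856) = (35/414)*(-9/856) = -35/39376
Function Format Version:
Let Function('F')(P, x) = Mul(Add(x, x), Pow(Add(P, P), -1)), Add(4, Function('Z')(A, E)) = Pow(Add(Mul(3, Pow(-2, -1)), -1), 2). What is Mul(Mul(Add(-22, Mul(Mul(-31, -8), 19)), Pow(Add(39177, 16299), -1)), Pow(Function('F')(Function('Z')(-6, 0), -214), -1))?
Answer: Rational(-35, 39376) ≈ -0.00088887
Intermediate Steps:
Function('Z')(A, E) = Rational(9, 4) (Function('Z')(A, E) = Add(-4, Pow(Add(Mul(3, Pow(-2, -1)), -1), 2)) = Add(-4, Pow(Add(Mul(3, Rational(-1, 2)), -1), 2)) = Add(-4, Pow(Add(Rational(-3, 2), -1), 2)) = Add(-4, Pow(Rational(-5, 2), 2)) = Add(-4, Rational(25, 4)) = Rational(9, 4))
Function('F')(P, x) = Mul(x, Pow(P, -1)) (Function('F')(P, x) = Mul(Mul(2, x), Pow(Mul(2, P), -1)) = Mul(Mul(2, x), Mul(Rational(1, 2), Pow(P, -1))) = Mul(x, Pow(P, -1)))
Mul(Mul(Add(-22, Mul(Mul(-31, -8), 19)), Pow(Add(39177, 16299), -1)), Pow(Function('F')(Function('Z')(-6, 0), -214), -1)) = Mul(Mul(Add(-22, Mul(Mul(-31, -8), 19)), Pow(Add(39177, 16299), -1)), Pow(Mul(-214, Pow(Rational(9, 4), -1)), -1)) = Mul(Mul(Add(-22, Mul(248, 19)), Pow(55476, -1)), Pow(Mul(-214, Rational(4, 9)), -1)) = Mul(Mul(Add(-22, 4712), Rational(1, 55476)), Pow(Rational(-856, 9), -1)) = Mul(Mul(4690, Rational(1, 55476)), Rational(-9, 856)) = Mul(Rational(35, 414), Rational(-9, 856)) = Rational(-35, 39376)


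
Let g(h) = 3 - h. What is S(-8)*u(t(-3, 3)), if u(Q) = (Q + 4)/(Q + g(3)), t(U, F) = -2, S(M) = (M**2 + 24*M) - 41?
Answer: 169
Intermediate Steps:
S(M) = -41 + M**2 + 24*M
u(Q) = (4 + Q)/Q (u(Q) = (Q + 4)/(Q + (3 - 1*3)) = (4 + Q)/(Q + (3 - 3)) = (4 + Q)/(Q + 0) = (4 + Q)/Q)
S(-8)*u(t(-3, 3)) = (-41 + (-8)**2 + 24*(-8))*((4 - 2)/(-2)) = (-41 + 64 - 192)*(-1/2*2) = -169*(-1) = 169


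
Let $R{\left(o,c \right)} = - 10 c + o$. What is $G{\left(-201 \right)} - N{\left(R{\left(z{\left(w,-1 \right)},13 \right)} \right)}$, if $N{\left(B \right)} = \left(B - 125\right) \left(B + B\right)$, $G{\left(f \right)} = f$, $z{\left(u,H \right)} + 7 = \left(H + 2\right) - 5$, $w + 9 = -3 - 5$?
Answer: $-75213$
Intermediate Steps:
$w = -17$ ($w = -9 - 8 = -17$)
$z{\left(u,H \right)} = -10 + H$ ($z{\left(u,H \right)} = -7 + \left(\left(H + 2\right) - 5\right) = -7 + \left(\left(2 + H\right) - 5\right) = -7 + \left(-3 + H\right) = -10 + H$)
$R{\left(o,c \right)} = o - 10 c$
$N{\left(B \right)} = 2 B \left(-125 + B\right)$ ($N{\left(B \right)} = \left(-125 + B\right) 2 B = 2 B \left(-125 + B\right)$)
$G{\left(-201 \right)} - N{\left(R{\left(z{\left(w,-1 \right)},13 \right)} \right)} = -201 - 2 \left(\left(-10 - 1\right) - 130\right) \left(-125 - 141\right) = -201 - 2 \left(-11 - 130\right) \left(-125 - 141\right) = -201 - 2 \left(-141\right) \left(-125 - 141\right) = -201 - 2 \left(-141\right) \left(-266\right) = -201 - 75012 = -75213$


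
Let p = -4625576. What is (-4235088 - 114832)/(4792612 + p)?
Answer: -1087480/41759 ≈ -26.042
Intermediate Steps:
(-4235088 - 114832)/(4792612 + p) = (-4235088 - 114832)/(4792612 - 4625576) = -4349920/167036 = -4349920*1/167036 = -1087480/41759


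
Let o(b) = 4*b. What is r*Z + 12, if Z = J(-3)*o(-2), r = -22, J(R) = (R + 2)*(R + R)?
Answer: 1068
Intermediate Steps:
J(R) = 2*R*(2 + R) (J(R) = (2 + R)*(2*R) = 2*R*(2 + R))
Z = -48 (Z = (2*(-3)*(2 - 3))*(4*(-2)) = (2*(-3)*(-1))*(-8) = 6*(-8) = -48)
r*Z + 12 = -22*(-48) + 12 = 1056 + 12 = 1068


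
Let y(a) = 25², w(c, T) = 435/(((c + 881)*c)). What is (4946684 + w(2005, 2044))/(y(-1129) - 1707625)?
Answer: -1908242713237/658495734000 ≈ -2.8979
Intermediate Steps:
w(c, T) = 435/(c*(881 + c)) (w(c, T) = 435/(((881 + c)*c)) = 435/((c*(881 + c))) = 435*(1/(c*(881 + c))) = 435/(c*(881 + c)))
y(a) = 625
(4946684 + w(2005, 2044))/(y(-1129) - 1707625) = (4946684 + 435/(2005*(881 + 2005)))/(625 - 1707625) = (4946684 + 435*(1/2005)/2886)/(-1707000) = (4946684 + 435*(1/2005)*(1/2886))*(-1/1707000) = (4946684 + 29/385762)*(-1/1707000) = (1908242713237/385762)*(-1/1707000) = -1908242713237/658495734000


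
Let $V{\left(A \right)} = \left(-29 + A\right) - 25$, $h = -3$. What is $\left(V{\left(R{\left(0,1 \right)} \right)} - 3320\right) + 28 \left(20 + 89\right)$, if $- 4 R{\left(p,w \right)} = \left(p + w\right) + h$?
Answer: $- \frac{643}{2} \approx -321.5$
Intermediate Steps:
$R{\left(p,w \right)} = \frac{3}{4} - \frac{p}{4} - \frac{w}{4}$ ($R{\left(p,w \right)} = - \frac{\left(p + w\right) - 3}{4} = - \frac{-3 + p + w}{4} = \frac{3}{4} - \frac{p}{4} - \frac{w}{4}$)
$V{\left(A \right)} = -54 + A$
$\left(V{\left(R{\left(0,1 \right)} \right)} - 3320\right) + 28 \left(20 + 89\right) = \left(\left(-54 - - \frac{1}{2}\right) - 3320\right) + 28 \left(20 + 89\right) = \left(\left(-54 + \left(\frac{3}{4} + 0 - \frac{1}{4}\right)\right) - 3320\right) + 28 \cdot 109 = \left(\left(-54 + \frac{1}{2}\right) - 3320\right) + 3052 = \left(- \frac{107}{2} - 3320\right) + 3052 = - \frac{6747}{2} + 3052 = - \frac{643}{2}$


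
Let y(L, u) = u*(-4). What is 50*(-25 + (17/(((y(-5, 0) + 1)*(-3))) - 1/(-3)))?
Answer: -4550/3 ≈ -1516.7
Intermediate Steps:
y(L, u) = -4*u
50*(-25 + (17/(((y(-5, 0) + 1)*(-3))) - 1/(-3))) = 50*(-25 + (17/(((-4*0 + 1)*(-3))) - 1/(-3))) = 50*(-25 + (17/(((0 + 1)*(-3))) - 1*(-1/3))) = 50*(-25 + (17/((1*(-3))) + 1/3)) = 50*(-25 + (17/(-3) + 1/3)) = 50*(-25 + (17*(-1/3) + 1/3)) = 50*(-25 + (-17/3 + 1/3)) = 50*(-25 - 16/3) = 50*(-91/3) = -4550/3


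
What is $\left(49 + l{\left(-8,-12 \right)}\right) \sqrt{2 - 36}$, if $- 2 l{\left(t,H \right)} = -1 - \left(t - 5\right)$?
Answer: $43 i \sqrt{34} \approx 250.73 i$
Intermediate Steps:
$l{\left(t,H \right)} = -2 + \frac{t}{2}$ ($l{\left(t,H \right)} = - \frac{-1 - \left(t - 5\right)}{2} = - \frac{-1 - \left(-5 + t\right)}{2} = - \frac{4 - t}{2} = -2 + \frac{t}{2}$)
$\left(49 + l{\left(-8,-12 \right)}\right) \sqrt{2 - 36} = \left(49 + \left(-2 + \frac{1}{2} \left(-8\right)\right)\right) \sqrt{2 - 36} = \left(49 - 6\right) \sqrt{-34} = \left(49 - 6\right) i \sqrt{34} = 43 i \sqrt{34}$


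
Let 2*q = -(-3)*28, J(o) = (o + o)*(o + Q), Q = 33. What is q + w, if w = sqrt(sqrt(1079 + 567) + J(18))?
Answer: 42 + sqrt(1836 + sqrt(1646)) ≈ 85.319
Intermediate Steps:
J(o) = 2*o*(33 + o) (J(o) = (o + o)*(o + 33) = (2*o)*(33 + o) = 2*o*(33 + o))
w = sqrt(1836 + sqrt(1646)) (w = sqrt(sqrt(1079 + 567) + 2*18*(33 + 18)) = sqrt(sqrt(1646) + 2*18*51) = sqrt(sqrt(1646) + 1836) = sqrt(1836 + sqrt(1646)) ≈ 43.319)
q = 42 (q = (-(-3)*28)/2 = (-1*(-84))/2 = (1/2)*84 = 42)
q + w = 42 + sqrt(1836 + sqrt(1646))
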